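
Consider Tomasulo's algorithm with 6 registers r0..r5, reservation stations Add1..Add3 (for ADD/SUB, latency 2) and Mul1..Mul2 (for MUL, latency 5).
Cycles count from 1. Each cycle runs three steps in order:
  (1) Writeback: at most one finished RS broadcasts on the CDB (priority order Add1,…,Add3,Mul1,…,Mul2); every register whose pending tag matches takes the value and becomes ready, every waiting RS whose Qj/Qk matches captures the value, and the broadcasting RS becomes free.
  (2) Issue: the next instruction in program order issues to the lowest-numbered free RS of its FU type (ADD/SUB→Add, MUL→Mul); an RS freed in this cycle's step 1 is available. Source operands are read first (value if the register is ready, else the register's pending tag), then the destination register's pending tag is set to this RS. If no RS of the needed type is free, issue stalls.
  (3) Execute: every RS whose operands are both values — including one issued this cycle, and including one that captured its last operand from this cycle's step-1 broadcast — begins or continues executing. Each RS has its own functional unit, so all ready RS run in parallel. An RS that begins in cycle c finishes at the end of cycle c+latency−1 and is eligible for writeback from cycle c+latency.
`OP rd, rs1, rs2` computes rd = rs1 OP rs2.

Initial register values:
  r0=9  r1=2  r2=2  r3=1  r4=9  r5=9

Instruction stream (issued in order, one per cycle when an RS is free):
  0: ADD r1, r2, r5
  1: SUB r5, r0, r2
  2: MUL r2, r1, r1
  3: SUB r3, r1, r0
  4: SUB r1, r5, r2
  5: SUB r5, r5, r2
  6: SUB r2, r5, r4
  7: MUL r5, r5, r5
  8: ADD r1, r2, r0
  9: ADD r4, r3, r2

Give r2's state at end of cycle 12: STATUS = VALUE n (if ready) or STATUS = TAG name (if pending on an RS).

  c1: issue ADD r1<-Add1  regs: r0:9,r1:Add1,r2:2,r3:1,r4:9,r5:9
  c2: issue SUB r5<-Add2  regs: r0:9,r1:Add1,r2:2,r3:1,r4:9,r5:Add2
  c3: CDB Add1=11; issue MUL r2<-Mul1  regs: r0:9,r1:11,r2:Mul1,r3:1,r4:9,r5:Add2
  c4: CDB Add2=7; issue SUB r3<-Add1  regs: r0:9,r1:11,r2:Mul1,r3:Add1,r4:9,r5:7
  c5: issue SUB r1<-Add2  regs: r0:9,r1:Add2,r2:Mul1,r3:Add1,r4:9,r5:7
  c6: CDB Add1=2; issue SUB r5<-Add1  regs: r0:9,r1:Add2,r2:Mul1,r3:2,r4:9,r5:Add1
  c7: issue SUB r2<-Add3  regs: r0:9,r1:Add2,r2:Add3,r3:2,r4:9,r5:Add1
  c8: CDB Mul1=121; issue MUL r5<-Mul1  regs: r0:9,r1:Add2,r2:Add3,r3:2,r4:9,r5:Mul1
  c9: stall  regs: r0:9,r1:Add2,r2:Add3,r3:2,r4:9,r5:Mul1
  c10: CDB Add1=-114; issue ADD r1<-Add1  regs: r0:9,r1:Add1,r2:Add3,r3:2,r4:9,r5:Mul1
  c11: CDB Add2=-114; issue ADD r4<-Add2  regs: r0:9,r1:Add1,r2:Add3,r3:2,r4:Add2,r5:Mul1
  c12: CDB Add3=-123  regs: r0:9,r1:Add1,r2:-123,r3:2,r4:Add2,r5:Mul1

STATUS = VALUE -123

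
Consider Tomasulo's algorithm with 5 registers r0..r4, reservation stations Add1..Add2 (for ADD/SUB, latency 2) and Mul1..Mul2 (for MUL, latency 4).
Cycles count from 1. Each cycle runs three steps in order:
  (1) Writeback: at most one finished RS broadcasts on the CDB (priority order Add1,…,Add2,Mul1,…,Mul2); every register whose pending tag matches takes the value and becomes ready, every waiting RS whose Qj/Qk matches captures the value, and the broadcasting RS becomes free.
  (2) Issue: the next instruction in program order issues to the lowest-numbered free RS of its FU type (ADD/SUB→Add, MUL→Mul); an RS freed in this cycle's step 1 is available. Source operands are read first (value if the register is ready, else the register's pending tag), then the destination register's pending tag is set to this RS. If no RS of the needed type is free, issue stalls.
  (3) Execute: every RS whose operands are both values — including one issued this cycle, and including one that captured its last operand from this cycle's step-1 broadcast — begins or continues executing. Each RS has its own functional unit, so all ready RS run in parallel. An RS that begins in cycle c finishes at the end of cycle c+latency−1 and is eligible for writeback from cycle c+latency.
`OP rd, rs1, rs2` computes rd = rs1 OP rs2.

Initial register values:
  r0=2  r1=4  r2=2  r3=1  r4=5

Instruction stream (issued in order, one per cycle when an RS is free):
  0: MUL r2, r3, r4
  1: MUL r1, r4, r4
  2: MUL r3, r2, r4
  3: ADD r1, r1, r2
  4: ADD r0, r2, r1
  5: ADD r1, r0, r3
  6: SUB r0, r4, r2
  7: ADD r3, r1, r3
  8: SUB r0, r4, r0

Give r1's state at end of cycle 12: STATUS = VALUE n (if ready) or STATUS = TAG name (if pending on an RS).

cycle 1: issue MUL r2<-Mul1 // r0:2,r1:4,r2:Mul1,r3:1,r4:5
cycle 2: issue MUL r1<-Mul2 // r0:2,r1:Mul2,r2:Mul1,r3:1,r4:5
cycle 3: stall // r0:2,r1:Mul2,r2:Mul1,r3:1,r4:5
cycle 4: stall // r0:2,r1:Mul2,r2:Mul1,r3:1,r4:5
cycle 5: CDB Mul1=5; issue MUL r3<-Mul1 // r0:2,r1:Mul2,r2:5,r3:Mul1,r4:5
cycle 6: CDB Mul2=25; issue ADD r1<-Add1 // r0:2,r1:Add1,r2:5,r3:Mul1,r4:5
cycle 7: issue ADD r0<-Add2 // r0:Add2,r1:Add1,r2:5,r3:Mul1,r4:5
cycle 8: CDB Add1=30; issue ADD r1<-Add1 // r0:Add2,r1:Add1,r2:5,r3:Mul1,r4:5
cycle 9: CDB Mul1=25; stall // r0:Add2,r1:Add1,r2:5,r3:25,r4:5
cycle 10: CDB Add2=35; issue SUB r0<-Add2 // r0:Add2,r1:Add1,r2:5,r3:25,r4:5
cycle 11: stall // r0:Add2,r1:Add1,r2:5,r3:25,r4:5
cycle 12: CDB Add1=60; issue ADD r3<-Add1 // r0:Add2,r1:60,r2:5,r3:Add1,r4:5

STATUS = VALUE 60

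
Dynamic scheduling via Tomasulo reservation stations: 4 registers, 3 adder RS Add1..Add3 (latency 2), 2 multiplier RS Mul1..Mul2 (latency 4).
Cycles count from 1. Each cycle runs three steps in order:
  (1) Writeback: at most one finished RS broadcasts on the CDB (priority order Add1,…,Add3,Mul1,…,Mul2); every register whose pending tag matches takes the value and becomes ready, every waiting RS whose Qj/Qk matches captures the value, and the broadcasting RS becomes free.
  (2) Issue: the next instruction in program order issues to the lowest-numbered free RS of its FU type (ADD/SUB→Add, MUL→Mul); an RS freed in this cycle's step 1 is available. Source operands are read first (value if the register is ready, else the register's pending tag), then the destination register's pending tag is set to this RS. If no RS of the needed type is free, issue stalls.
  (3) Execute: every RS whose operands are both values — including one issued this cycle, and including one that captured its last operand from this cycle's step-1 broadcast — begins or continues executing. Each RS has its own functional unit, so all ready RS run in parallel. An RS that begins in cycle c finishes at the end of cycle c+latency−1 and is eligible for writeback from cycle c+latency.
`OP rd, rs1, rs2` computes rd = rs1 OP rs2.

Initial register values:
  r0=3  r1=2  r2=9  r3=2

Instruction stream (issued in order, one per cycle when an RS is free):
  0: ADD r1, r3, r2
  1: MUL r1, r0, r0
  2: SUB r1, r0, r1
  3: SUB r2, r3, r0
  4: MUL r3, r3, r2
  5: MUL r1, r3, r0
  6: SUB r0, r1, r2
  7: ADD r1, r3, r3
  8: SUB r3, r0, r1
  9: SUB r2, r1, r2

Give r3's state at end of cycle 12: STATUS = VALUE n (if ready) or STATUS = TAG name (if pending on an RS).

c1: issue ADD r1<-Add1 | r0:3,r1:Add1,r2:9,r3:2
c2: issue MUL r1<-Mul1 | r0:3,r1:Mul1,r2:9,r3:2
c3: CDB Add1=11; issue SUB r1<-Add1 | r0:3,r1:Add1,r2:9,r3:2
c4: issue SUB r2<-Add2 | r0:3,r1:Add1,r2:Add2,r3:2
c5: issue MUL r3<-Mul2 | r0:3,r1:Add1,r2:Add2,r3:Mul2
c6: CDB Add2=-1; stall | r0:3,r1:Add1,r2:-1,r3:Mul2
c7: CDB Mul1=9; issue MUL r1<-Mul1 | r0:3,r1:Mul1,r2:-1,r3:Mul2
c8: issue SUB r0<-Add2 | r0:Add2,r1:Mul1,r2:-1,r3:Mul2
c9: CDB Add1=-6; issue ADD r1<-Add1 | r0:Add2,r1:Add1,r2:-1,r3:Mul2
c10: CDB Mul2=-2; issue SUB r3<-Add3 | r0:Add2,r1:Add1,r2:-1,r3:Add3
c11: stall | r0:Add2,r1:Add1,r2:-1,r3:Add3
c12: CDB Add1=-4; issue SUB r2<-Add1 | r0:Add2,r1:-4,r2:Add1,r3:Add3

STATUS = TAG Add3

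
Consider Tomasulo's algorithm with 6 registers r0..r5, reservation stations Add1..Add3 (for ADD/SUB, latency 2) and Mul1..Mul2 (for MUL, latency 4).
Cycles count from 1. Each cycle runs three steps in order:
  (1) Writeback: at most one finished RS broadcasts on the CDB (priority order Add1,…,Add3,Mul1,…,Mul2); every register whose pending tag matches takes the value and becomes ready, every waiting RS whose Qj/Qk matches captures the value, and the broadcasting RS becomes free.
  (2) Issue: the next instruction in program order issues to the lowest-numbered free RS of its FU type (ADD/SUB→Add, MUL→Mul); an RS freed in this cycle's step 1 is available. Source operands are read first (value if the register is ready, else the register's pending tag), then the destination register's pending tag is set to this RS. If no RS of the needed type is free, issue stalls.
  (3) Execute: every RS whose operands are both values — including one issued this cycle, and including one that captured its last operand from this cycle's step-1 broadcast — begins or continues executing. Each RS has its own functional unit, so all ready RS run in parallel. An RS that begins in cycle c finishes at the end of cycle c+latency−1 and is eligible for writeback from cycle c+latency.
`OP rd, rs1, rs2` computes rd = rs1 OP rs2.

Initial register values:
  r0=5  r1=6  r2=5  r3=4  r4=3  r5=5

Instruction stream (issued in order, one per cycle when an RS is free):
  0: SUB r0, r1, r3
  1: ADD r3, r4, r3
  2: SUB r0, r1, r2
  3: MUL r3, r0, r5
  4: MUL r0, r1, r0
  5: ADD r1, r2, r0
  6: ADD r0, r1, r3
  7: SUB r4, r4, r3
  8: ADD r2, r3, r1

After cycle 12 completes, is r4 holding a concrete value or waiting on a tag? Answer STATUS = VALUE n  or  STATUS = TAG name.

cycle 1: issue SUB r0<-Add1 // r0:Add1,r1:6,r2:5,r3:4,r4:3,r5:5
cycle 2: issue ADD r3<-Add2 // r0:Add1,r1:6,r2:5,r3:Add2,r4:3,r5:5
cycle 3: CDB Add1=2; issue SUB r0<-Add1 // r0:Add1,r1:6,r2:5,r3:Add2,r4:3,r5:5
cycle 4: CDB Add2=7; issue MUL r3<-Mul1 // r0:Add1,r1:6,r2:5,r3:Mul1,r4:3,r5:5
cycle 5: CDB Add1=1; issue MUL r0<-Mul2 // r0:Mul2,r1:6,r2:5,r3:Mul1,r4:3,r5:5
cycle 6: issue ADD r1<-Add1 // r0:Mul2,r1:Add1,r2:5,r3:Mul1,r4:3,r5:5
cycle 7: issue ADD r0<-Add2 // r0:Add2,r1:Add1,r2:5,r3:Mul1,r4:3,r5:5
cycle 8: issue SUB r4<-Add3 // r0:Add2,r1:Add1,r2:5,r3:Mul1,r4:Add3,r5:5
cycle 9: CDB Mul1=5; stall // r0:Add2,r1:Add1,r2:5,r3:5,r4:Add3,r5:5
cycle 10: CDB Mul2=6; stall // r0:Add2,r1:Add1,r2:5,r3:5,r4:Add3,r5:5
cycle 11: CDB Add3=-2; issue ADD r2<-Add3 // r0:Add2,r1:Add1,r2:Add3,r3:5,r4:-2,r5:5
cycle 12: CDB Add1=11 // r0:Add2,r1:11,r2:Add3,r3:5,r4:-2,r5:5

STATUS = VALUE -2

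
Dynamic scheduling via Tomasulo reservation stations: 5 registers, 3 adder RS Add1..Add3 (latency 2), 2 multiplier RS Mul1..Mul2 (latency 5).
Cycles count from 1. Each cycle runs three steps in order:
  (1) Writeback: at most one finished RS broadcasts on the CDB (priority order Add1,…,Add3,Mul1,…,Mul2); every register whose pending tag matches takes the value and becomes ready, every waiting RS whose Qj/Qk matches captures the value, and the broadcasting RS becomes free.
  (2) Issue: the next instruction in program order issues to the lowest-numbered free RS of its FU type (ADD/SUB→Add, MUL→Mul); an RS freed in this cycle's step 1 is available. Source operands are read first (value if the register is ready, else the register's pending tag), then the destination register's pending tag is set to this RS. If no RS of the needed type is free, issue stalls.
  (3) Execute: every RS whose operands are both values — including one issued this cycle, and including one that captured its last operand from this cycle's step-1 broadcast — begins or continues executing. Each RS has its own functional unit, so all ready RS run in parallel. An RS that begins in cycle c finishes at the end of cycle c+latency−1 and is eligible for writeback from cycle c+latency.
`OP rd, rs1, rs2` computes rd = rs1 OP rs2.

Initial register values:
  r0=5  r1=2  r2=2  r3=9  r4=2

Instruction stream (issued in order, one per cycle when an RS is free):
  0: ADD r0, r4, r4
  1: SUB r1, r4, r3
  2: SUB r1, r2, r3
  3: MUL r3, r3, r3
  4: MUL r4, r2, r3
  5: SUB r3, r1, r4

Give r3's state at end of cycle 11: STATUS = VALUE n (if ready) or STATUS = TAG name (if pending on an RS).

c1: issue ADD r0<-Add1 | r0:Add1,r1:2,r2:2,r3:9,r4:2
c2: issue SUB r1<-Add2 | r0:Add1,r1:Add2,r2:2,r3:9,r4:2
c3: CDB Add1=4; issue SUB r1<-Add1 | r0:4,r1:Add1,r2:2,r3:9,r4:2
c4: CDB Add2=-7; issue MUL r3<-Mul1 | r0:4,r1:Add1,r2:2,r3:Mul1,r4:2
c5: CDB Add1=-7; issue MUL r4<-Mul2 | r0:4,r1:-7,r2:2,r3:Mul1,r4:Mul2
c6: issue SUB r3<-Add1 | r0:4,r1:-7,r2:2,r3:Add1,r4:Mul2
c7: - | r0:4,r1:-7,r2:2,r3:Add1,r4:Mul2
c8: - | r0:4,r1:-7,r2:2,r3:Add1,r4:Mul2
c9: CDB Mul1=81 | r0:4,r1:-7,r2:2,r3:Add1,r4:Mul2
c10: - | r0:4,r1:-7,r2:2,r3:Add1,r4:Mul2
c11: - | r0:4,r1:-7,r2:2,r3:Add1,r4:Mul2

STATUS = TAG Add1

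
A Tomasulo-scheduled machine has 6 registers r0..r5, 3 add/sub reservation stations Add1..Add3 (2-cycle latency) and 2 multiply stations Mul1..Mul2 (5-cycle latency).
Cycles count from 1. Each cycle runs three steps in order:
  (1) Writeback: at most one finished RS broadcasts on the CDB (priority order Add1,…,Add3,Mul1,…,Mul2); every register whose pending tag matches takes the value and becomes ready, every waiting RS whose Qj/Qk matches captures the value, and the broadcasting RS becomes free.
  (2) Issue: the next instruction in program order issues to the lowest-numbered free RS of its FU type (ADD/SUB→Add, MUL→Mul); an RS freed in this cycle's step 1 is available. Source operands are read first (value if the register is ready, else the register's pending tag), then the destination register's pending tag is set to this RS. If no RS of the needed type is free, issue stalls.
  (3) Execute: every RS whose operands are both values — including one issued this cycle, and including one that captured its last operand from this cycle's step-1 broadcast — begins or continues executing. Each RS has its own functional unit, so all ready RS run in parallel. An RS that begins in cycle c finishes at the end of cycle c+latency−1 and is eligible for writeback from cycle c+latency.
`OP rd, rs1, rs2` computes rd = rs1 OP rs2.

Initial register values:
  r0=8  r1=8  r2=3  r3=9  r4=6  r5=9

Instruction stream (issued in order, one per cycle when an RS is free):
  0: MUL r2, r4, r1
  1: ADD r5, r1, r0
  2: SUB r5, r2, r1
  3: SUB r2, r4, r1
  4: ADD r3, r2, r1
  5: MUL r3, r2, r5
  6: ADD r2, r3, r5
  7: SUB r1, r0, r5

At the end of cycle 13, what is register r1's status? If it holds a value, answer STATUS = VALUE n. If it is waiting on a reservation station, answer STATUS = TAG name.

STATUS = VALUE -32

cycle 1: issue MUL r2<-Mul1 // r0:8,r1:8,r2:Mul1,r3:9,r4:6,r5:9
cycle 2: issue ADD r5<-Add1 // r0:8,r1:8,r2:Mul1,r3:9,r4:6,r5:Add1
cycle 3: issue SUB r5<-Add2 // r0:8,r1:8,r2:Mul1,r3:9,r4:6,r5:Add2
cycle 4: CDB Add1=16; issue SUB r2<-Add1 // r0:8,r1:8,r2:Add1,r3:9,r4:6,r5:Add2
cycle 5: issue ADD r3<-Add3 // r0:8,r1:8,r2:Add1,r3:Add3,r4:6,r5:Add2
cycle 6: CDB Add1=-2; issue MUL r3<-Mul2 // r0:8,r1:8,r2:-2,r3:Mul2,r4:6,r5:Add2
cycle 7: CDB Mul1=48; issue ADD r2<-Add1 // r0:8,r1:8,r2:Add1,r3:Mul2,r4:6,r5:Add2
cycle 8: CDB Add3=6; issue SUB r1<-Add3 // r0:8,r1:Add3,r2:Add1,r3:Mul2,r4:6,r5:Add2
cycle 9: CDB Add2=40 // r0:8,r1:Add3,r2:Add1,r3:Mul2,r4:6,r5:40
cycle 10: - // r0:8,r1:Add3,r2:Add1,r3:Mul2,r4:6,r5:40
cycle 11: CDB Add3=-32 // r0:8,r1:-32,r2:Add1,r3:Mul2,r4:6,r5:40
cycle 12: - // r0:8,r1:-32,r2:Add1,r3:Mul2,r4:6,r5:40
cycle 13: - // r0:8,r1:-32,r2:Add1,r3:Mul2,r4:6,r5:40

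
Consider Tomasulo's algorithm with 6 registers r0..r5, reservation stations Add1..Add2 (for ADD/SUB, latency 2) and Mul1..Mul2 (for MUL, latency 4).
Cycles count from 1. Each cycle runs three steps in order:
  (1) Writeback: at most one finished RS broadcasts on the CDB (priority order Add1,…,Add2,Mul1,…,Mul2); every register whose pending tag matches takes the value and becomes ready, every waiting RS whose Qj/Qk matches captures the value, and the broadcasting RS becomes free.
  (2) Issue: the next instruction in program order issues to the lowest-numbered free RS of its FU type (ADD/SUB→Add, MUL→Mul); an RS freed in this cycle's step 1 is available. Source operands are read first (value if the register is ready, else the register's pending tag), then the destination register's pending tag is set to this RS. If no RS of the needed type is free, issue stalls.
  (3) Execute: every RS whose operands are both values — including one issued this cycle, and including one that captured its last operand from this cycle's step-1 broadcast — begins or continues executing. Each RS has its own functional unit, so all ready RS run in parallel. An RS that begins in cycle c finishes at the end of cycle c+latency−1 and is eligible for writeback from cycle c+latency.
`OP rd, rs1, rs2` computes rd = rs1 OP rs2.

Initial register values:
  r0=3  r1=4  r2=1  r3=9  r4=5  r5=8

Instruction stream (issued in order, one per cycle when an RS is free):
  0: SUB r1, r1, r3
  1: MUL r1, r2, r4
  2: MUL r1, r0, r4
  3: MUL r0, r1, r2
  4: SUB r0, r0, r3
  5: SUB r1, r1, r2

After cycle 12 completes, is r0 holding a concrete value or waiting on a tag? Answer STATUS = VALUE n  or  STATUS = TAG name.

cycle 1: issue SUB r1<-Add1 // r0:3,r1:Add1,r2:1,r3:9,r4:5,r5:8
cycle 2: issue MUL r1<-Mul1 // r0:3,r1:Mul1,r2:1,r3:9,r4:5,r5:8
cycle 3: CDB Add1=-5; issue MUL r1<-Mul2 // r0:3,r1:Mul2,r2:1,r3:9,r4:5,r5:8
cycle 4: stall // r0:3,r1:Mul2,r2:1,r3:9,r4:5,r5:8
cycle 5: stall // r0:3,r1:Mul2,r2:1,r3:9,r4:5,r5:8
cycle 6: CDB Mul1=5; issue MUL r0<-Mul1 // r0:Mul1,r1:Mul2,r2:1,r3:9,r4:5,r5:8
cycle 7: CDB Mul2=15; issue SUB r0<-Add1 // r0:Add1,r1:15,r2:1,r3:9,r4:5,r5:8
cycle 8: issue SUB r1<-Add2 // r0:Add1,r1:Add2,r2:1,r3:9,r4:5,r5:8
cycle 9: - // r0:Add1,r1:Add2,r2:1,r3:9,r4:5,r5:8
cycle 10: CDB Add2=14 // r0:Add1,r1:14,r2:1,r3:9,r4:5,r5:8
cycle 11: CDB Mul1=15 // r0:Add1,r1:14,r2:1,r3:9,r4:5,r5:8
cycle 12: - // r0:Add1,r1:14,r2:1,r3:9,r4:5,r5:8

STATUS = TAG Add1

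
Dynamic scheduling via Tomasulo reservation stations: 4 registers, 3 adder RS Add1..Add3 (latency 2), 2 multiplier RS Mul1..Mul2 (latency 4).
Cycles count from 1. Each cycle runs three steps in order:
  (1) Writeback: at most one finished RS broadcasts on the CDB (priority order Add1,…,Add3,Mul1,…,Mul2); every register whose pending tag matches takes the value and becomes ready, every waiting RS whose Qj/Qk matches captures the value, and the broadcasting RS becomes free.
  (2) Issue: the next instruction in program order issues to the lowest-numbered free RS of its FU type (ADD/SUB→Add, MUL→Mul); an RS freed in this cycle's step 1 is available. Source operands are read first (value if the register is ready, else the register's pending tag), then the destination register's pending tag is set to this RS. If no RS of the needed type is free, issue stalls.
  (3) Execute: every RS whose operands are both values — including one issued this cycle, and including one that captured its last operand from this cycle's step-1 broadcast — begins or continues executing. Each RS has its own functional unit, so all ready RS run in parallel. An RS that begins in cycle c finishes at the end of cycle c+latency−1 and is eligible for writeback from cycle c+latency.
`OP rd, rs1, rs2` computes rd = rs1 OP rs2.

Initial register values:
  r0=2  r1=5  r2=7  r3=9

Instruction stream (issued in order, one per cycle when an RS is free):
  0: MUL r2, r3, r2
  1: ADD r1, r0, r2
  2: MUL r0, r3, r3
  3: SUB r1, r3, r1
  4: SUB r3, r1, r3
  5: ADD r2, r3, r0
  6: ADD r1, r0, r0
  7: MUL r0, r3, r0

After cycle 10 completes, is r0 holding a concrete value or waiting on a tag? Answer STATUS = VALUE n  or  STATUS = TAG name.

STATUS = TAG Mul1

c1: issue MUL r2<-Mul1 | r0:2,r1:5,r2:Mul1,r3:9
c2: issue ADD r1<-Add1 | r0:2,r1:Add1,r2:Mul1,r3:9
c3: issue MUL r0<-Mul2 | r0:Mul2,r1:Add1,r2:Mul1,r3:9
c4: issue SUB r1<-Add2 | r0:Mul2,r1:Add2,r2:Mul1,r3:9
c5: CDB Mul1=63; issue SUB r3<-Add3 | r0:Mul2,r1:Add2,r2:63,r3:Add3
c6: stall | r0:Mul2,r1:Add2,r2:63,r3:Add3
c7: CDB Add1=65; issue ADD r2<-Add1 | r0:Mul2,r1:Add2,r2:Add1,r3:Add3
c8: CDB Mul2=81; stall | r0:81,r1:Add2,r2:Add1,r3:Add3
c9: CDB Add2=-56; issue ADD r1<-Add2 | r0:81,r1:Add2,r2:Add1,r3:Add3
c10: issue MUL r0<-Mul1 | r0:Mul1,r1:Add2,r2:Add1,r3:Add3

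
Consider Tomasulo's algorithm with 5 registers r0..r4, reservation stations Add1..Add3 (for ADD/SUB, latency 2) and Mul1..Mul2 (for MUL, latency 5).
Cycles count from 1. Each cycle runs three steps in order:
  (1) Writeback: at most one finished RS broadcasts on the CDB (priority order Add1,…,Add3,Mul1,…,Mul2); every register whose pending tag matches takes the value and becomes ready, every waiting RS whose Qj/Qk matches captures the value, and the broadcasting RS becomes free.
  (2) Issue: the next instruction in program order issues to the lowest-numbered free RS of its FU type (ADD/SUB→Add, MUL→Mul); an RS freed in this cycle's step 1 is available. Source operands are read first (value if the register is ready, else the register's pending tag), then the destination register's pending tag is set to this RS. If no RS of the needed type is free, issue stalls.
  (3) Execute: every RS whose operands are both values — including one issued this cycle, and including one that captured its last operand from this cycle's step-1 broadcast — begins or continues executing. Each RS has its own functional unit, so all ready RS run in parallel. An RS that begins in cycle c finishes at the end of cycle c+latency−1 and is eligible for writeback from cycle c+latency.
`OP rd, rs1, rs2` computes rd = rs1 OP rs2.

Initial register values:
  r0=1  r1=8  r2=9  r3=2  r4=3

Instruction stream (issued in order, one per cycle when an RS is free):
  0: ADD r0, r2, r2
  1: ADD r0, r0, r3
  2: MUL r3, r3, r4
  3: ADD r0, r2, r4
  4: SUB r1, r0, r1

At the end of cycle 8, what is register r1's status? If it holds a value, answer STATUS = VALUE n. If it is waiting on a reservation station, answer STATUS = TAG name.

STATUS = VALUE 4

  c1: issue ADD r0<-Add1  regs: r0:Add1,r1:8,r2:9,r3:2,r4:3
  c2: issue ADD r0<-Add2  regs: r0:Add2,r1:8,r2:9,r3:2,r4:3
  c3: CDB Add1=18; issue MUL r3<-Mul1  regs: r0:Add2,r1:8,r2:9,r3:Mul1,r4:3
  c4: issue ADD r0<-Add1  regs: r0:Add1,r1:8,r2:9,r3:Mul1,r4:3
  c5: CDB Add2=20; issue SUB r1<-Add2  regs: r0:Add1,r1:Add2,r2:9,r3:Mul1,r4:3
  c6: CDB Add1=12  regs: r0:12,r1:Add2,r2:9,r3:Mul1,r4:3
  c7: -  regs: r0:12,r1:Add2,r2:9,r3:Mul1,r4:3
  c8: CDB Add2=4  regs: r0:12,r1:4,r2:9,r3:Mul1,r4:3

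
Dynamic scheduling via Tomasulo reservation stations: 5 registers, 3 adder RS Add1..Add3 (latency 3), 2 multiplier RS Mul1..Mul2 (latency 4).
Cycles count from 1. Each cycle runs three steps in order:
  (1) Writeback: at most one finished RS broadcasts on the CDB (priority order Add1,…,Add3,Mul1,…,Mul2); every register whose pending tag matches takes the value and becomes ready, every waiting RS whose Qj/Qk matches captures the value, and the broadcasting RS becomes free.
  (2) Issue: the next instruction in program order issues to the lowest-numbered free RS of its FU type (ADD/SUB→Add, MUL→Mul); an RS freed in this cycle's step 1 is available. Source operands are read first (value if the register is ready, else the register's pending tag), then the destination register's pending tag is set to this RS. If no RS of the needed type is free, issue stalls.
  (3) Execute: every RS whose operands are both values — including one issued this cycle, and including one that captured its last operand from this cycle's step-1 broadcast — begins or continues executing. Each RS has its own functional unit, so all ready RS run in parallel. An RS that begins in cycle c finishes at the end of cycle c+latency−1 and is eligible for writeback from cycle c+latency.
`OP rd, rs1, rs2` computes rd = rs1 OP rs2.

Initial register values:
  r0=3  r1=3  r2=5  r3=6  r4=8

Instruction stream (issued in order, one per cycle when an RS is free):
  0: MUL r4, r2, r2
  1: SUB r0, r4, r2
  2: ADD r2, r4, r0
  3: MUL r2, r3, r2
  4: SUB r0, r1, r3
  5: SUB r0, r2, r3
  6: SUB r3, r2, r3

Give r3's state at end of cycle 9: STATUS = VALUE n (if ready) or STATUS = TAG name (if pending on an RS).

cycle 1: issue MUL r4<-Mul1 // r0:3,r1:3,r2:5,r3:6,r4:Mul1
cycle 2: issue SUB r0<-Add1 // r0:Add1,r1:3,r2:5,r3:6,r4:Mul1
cycle 3: issue ADD r2<-Add2 // r0:Add1,r1:3,r2:Add2,r3:6,r4:Mul1
cycle 4: issue MUL r2<-Mul2 // r0:Add1,r1:3,r2:Mul2,r3:6,r4:Mul1
cycle 5: CDB Mul1=25; issue SUB r0<-Add3 // r0:Add3,r1:3,r2:Mul2,r3:6,r4:25
cycle 6: stall // r0:Add3,r1:3,r2:Mul2,r3:6,r4:25
cycle 7: stall // r0:Add3,r1:3,r2:Mul2,r3:6,r4:25
cycle 8: CDB Add1=20; issue SUB r0<-Add1 // r0:Add1,r1:3,r2:Mul2,r3:6,r4:25
cycle 9: CDB Add3=-3; issue SUB r3<-Add3 // r0:Add1,r1:3,r2:Mul2,r3:Add3,r4:25

STATUS = TAG Add3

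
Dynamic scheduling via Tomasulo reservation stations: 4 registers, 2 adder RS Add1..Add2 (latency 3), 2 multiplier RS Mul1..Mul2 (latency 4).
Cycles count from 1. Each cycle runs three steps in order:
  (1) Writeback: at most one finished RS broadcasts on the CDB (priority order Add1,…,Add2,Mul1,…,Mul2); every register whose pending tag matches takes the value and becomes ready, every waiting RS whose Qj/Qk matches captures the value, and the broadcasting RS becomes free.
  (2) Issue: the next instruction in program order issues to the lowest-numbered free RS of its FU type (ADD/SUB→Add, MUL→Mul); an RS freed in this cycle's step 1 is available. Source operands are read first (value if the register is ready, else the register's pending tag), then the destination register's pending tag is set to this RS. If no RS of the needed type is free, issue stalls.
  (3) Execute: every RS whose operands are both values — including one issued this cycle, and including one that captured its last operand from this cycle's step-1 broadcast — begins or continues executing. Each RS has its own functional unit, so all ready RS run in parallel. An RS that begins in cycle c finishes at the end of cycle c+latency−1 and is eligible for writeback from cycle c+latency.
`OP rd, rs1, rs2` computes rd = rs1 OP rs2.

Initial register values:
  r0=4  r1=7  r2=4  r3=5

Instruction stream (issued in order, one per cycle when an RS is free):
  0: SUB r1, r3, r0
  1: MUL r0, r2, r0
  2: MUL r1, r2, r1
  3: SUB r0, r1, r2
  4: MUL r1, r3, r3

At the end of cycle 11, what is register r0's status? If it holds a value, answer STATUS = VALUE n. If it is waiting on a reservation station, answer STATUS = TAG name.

c1: issue SUB r1<-Add1 | r0:4,r1:Add1,r2:4,r3:5
c2: issue MUL r0<-Mul1 | r0:Mul1,r1:Add1,r2:4,r3:5
c3: issue MUL r1<-Mul2 | r0:Mul1,r1:Mul2,r2:4,r3:5
c4: CDB Add1=1; issue SUB r0<-Add1 | r0:Add1,r1:Mul2,r2:4,r3:5
c5: stall | r0:Add1,r1:Mul2,r2:4,r3:5
c6: CDB Mul1=16; issue MUL r1<-Mul1 | r0:Add1,r1:Mul1,r2:4,r3:5
c7: - | r0:Add1,r1:Mul1,r2:4,r3:5
c8: CDB Mul2=4 | r0:Add1,r1:Mul1,r2:4,r3:5
c9: - | r0:Add1,r1:Mul1,r2:4,r3:5
c10: CDB Mul1=25 | r0:Add1,r1:25,r2:4,r3:5
c11: CDB Add1=0 | r0:0,r1:25,r2:4,r3:5

STATUS = VALUE 0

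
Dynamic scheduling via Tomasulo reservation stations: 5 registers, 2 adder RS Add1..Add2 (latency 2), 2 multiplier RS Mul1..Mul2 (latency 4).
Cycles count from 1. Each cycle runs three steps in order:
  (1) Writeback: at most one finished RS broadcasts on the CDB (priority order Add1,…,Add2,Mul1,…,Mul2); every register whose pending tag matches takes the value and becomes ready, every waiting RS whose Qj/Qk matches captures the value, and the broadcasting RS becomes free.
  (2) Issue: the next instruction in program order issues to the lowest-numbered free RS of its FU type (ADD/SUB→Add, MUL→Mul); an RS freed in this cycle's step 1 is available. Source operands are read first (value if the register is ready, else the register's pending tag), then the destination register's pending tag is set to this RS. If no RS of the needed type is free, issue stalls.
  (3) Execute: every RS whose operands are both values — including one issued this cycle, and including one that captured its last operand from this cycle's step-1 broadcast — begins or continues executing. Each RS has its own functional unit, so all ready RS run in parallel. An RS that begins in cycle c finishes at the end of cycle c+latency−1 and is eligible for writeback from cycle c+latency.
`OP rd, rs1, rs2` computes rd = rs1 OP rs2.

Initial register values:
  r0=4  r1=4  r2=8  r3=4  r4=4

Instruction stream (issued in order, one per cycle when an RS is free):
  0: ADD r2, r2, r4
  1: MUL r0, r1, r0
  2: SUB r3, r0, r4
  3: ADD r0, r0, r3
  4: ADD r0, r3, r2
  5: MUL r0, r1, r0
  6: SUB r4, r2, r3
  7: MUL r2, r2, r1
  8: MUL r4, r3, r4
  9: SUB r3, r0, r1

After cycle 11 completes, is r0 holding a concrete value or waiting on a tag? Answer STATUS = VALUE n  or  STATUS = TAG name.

STATUS = TAG Mul1

  c1: issue ADD r2<-Add1  regs: r0:4,r1:4,r2:Add1,r3:4,r4:4
  c2: issue MUL r0<-Mul1  regs: r0:Mul1,r1:4,r2:Add1,r3:4,r4:4
  c3: CDB Add1=12; issue SUB r3<-Add1  regs: r0:Mul1,r1:4,r2:12,r3:Add1,r4:4
  c4: issue ADD r0<-Add2  regs: r0:Add2,r1:4,r2:12,r3:Add1,r4:4
  c5: stall  regs: r0:Add2,r1:4,r2:12,r3:Add1,r4:4
  c6: CDB Mul1=16; stall  regs: r0:Add2,r1:4,r2:12,r3:Add1,r4:4
  c7: stall  regs: r0:Add2,r1:4,r2:12,r3:Add1,r4:4
  c8: CDB Add1=12; issue ADD r0<-Add1  regs: r0:Add1,r1:4,r2:12,r3:12,r4:4
  c9: issue MUL r0<-Mul1  regs: r0:Mul1,r1:4,r2:12,r3:12,r4:4
  c10: CDB Add1=24; issue SUB r4<-Add1  regs: r0:Mul1,r1:4,r2:12,r3:12,r4:Add1
  c11: CDB Add2=28; issue MUL r2<-Mul2  regs: r0:Mul1,r1:4,r2:Mul2,r3:12,r4:Add1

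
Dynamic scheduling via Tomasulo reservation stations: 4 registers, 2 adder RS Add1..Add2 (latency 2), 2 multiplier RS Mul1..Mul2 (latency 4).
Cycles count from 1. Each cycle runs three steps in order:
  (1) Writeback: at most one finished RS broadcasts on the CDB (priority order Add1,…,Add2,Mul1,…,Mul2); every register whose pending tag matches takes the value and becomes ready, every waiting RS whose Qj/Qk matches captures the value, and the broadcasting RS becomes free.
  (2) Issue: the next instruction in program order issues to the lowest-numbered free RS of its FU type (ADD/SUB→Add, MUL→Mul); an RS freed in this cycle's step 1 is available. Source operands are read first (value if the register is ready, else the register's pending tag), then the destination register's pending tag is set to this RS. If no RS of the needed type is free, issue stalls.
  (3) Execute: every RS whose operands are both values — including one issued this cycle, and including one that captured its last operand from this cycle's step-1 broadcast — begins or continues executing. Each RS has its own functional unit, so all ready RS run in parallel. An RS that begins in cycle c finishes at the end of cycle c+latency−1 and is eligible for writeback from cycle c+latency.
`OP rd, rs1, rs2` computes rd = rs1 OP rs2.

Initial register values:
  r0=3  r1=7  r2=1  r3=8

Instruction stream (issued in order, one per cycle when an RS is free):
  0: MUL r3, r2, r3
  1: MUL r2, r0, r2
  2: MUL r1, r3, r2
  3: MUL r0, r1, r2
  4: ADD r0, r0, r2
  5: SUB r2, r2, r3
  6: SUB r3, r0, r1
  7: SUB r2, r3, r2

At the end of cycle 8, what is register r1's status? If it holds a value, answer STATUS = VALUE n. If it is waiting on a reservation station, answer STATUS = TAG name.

  c1: issue MUL r3<-Mul1  regs: r0:3,r1:7,r2:1,r3:Mul1
  c2: issue MUL r2<-Mul2  regs: r0:3,r1:7,r2:Mul2,r3:Mul1
  c3: stall  regs: r0:3,r1:7,r2:Mul2,r3:Mul1
  c4: stall  regs: r0:3,r1:7,r2:Mul2,r3:Mul1
  c5: CDB Mul1=8; issue MUL r1<-Mul1  regs: r0:3,r1:Mul1,r2:Mul2,r3:8
  c6: CDB Mul2=3; issue MUL r0<-Mul2  regs: r0:Mul2,r1:Mul1,r2:3,r3:8
  c7: issue ADD r0<-Add1  regs: r0:Add1,r1:Mul1,r2:3,r3:8
  c8: issue SUB r2<-Add2  regs: r0:Add1,r1:Mul1,r2:Add2,r3:8

STATUS = TAG Mul1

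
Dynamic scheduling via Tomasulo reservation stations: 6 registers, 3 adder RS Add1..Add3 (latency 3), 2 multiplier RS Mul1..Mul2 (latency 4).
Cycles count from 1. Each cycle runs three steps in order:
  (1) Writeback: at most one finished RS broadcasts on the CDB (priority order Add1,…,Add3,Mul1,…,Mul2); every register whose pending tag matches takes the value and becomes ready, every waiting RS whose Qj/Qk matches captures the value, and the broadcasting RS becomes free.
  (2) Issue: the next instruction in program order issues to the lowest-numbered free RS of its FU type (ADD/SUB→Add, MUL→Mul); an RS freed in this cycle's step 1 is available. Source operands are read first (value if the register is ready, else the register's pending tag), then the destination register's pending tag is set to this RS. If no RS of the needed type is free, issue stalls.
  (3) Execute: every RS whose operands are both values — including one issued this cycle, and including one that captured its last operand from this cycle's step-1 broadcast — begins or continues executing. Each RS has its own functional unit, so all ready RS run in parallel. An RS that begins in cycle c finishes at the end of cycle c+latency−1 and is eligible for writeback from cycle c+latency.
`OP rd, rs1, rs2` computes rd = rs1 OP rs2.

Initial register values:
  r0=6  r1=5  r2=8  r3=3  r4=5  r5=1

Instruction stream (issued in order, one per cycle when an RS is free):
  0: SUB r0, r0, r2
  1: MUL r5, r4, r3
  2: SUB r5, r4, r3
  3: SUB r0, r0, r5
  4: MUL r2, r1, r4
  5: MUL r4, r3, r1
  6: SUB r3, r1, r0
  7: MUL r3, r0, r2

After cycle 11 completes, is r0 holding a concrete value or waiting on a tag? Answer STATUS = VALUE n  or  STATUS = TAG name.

c1: issue SUB r0<-Add1 | r0:Add1,r1:5,r2:8,r3:3,r4:5,r5:1
c2: issue MUL r5<-Mul1 | r0:Add1,r1:5,r2:8,r3:3,r4:5,r5:Mul1
c3: issue SUB r5<-Add2 | r0:Add1,r1:5,r2:8,r3:3,r4:5,r5:Add2
c4: CDB Add1=-2; issue SUB r0<-Add1 | r0:Add1,r1:5,r2:8,r3:3,r4:5,r5:Add2
c5: issue MUL r2<-Mul2 | r0:Add1,r1:5,r2:Mul2,r3:3,r4:5,r5:Add2
c6: CDB Add2=2; stall | r0:Add1,r1:5,r2:Mul2,r3:3,r4:5,r5:2
c7: CDB Mul1=15; issue MUL r4<-Mul1 | r0:Add1,r1:5,r2:Mul2,r3:3,r4:Mul1,r5:2
c8: issue SUB r3<-Add2 | r0:Add1,r1:5,r2:Mul2,r3:Add2,r4:Mul1,r5:2
c9: CDB Add1=-4; stall | r0:-4,r1:5,r2:Mul2,r3:Add2,r4:Mul1,r5:2
c10: CDB Mul2=25; issue MUL r3<-Mul2 | r0:-4,r1:5,r2:25,r3:Mul2,r4:Mul1,r5:2
c11: CDB Mul1=15 | r0:-4,r1:5,r2:25,r3:Mul2,r4:15,r5:2

STATUS = VALUE -4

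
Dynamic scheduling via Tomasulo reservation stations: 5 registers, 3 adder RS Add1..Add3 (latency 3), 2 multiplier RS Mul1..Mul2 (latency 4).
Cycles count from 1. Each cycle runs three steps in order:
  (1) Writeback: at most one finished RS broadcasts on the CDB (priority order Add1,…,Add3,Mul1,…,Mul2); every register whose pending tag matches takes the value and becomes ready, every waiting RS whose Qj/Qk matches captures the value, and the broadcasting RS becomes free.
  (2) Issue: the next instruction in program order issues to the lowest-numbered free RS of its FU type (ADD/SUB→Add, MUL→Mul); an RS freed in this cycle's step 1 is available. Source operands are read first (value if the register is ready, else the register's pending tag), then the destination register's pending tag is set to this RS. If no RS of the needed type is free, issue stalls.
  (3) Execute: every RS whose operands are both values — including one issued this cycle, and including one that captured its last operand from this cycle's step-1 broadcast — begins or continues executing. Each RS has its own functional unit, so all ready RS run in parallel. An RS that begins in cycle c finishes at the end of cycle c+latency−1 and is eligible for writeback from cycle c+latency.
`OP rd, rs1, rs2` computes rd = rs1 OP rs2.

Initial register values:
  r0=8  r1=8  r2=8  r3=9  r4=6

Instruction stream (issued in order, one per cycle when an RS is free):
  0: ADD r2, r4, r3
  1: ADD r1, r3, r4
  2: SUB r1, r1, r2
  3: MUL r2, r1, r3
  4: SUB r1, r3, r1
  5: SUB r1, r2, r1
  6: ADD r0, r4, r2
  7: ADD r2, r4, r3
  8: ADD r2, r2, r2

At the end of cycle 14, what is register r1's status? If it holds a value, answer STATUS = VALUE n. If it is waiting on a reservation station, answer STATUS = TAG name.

  c1: issue ADD r2<-Add1  regs: r0:8,r1:8,r2:Add1,r3:9,r4:6
  c2: issue ADD r1<-Add2  regs: r0:8,r1:Add2,r2:Add1,r3:9,r4:6
  c3: issue SUB r1<-Add3  regs: r0:8,r1:Add3,r2:Add1,r3:9,r4:6
  c4: CDB Add1=15; issue MUL r2<-Mul1  regs: r0:8,r1:Add3,r2:Mul1,r3:9,r4:6
  c5: CDB Add2=15; issue SUB r1<-Add1  regs: r0:8,r1:Add1,r2:Mul1,r3:9,r4:6
  c6: issue SUB r1<-Add2  regs: r0:8,r1:Add2,r2:Mul1,r3:9,r4:6
  c7: stall  regs: r0:8,r1:Add2,r2:Mul1,r3:9,r4:6
  c8: CDB Add3=0; issue ADD r0<-Add3  regs: r0:Add3,r1:Add2,r2:Mul1,r3:9,r4:6
  c9: stall  regs: r0:Add3,r1:Add2,r2:Mul1,r3:9,r4:6
  c10: stall  regs: r0:Add3,r1:Add2,r2:Mul1,r3:9,r4:6
  c11: CDB Add1=9; issue ADD r2<-Add1  regs: r0:Add3,r1:Add2,r2:Add1,r3:9,r4:6
  c12: CDB Mul1=0; stall  regs: r0:Add3,r1:Add2,r2:Add1,r3:9,r4:6
  c13: stall  regs: r0:Add3,r1:Add2,r2:Add1,r3:9,r4:6
  c14: CDB Add1=15; issue ADD r2<-Add1  regs: r0:Add3,r1:Add2,r2:Add1,r3:9,r4:6

STATUS = TAG Add2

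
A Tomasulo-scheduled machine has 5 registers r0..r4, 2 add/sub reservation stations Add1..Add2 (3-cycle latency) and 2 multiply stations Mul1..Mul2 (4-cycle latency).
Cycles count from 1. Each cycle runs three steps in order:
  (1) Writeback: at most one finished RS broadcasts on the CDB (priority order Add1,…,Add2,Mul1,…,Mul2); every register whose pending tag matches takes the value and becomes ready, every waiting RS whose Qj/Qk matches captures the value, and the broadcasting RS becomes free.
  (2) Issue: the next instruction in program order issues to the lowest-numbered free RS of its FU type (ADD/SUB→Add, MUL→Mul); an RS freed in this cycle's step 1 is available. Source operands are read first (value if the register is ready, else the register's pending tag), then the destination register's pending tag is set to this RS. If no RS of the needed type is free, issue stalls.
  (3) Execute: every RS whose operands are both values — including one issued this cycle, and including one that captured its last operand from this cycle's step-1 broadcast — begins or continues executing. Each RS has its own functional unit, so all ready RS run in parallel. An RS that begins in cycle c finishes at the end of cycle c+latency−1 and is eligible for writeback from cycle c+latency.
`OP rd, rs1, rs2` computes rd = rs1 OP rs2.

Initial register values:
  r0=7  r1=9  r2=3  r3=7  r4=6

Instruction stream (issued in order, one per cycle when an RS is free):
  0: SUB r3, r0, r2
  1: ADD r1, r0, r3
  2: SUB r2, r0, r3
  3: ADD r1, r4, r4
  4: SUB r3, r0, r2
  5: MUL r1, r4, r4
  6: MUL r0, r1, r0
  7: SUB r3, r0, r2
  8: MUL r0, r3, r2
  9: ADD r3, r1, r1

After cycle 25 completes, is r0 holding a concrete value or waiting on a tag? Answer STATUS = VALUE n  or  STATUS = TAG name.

c1: issue SUB r3<-Add1 | r0:7,r1:9,r2:3,r3:Add1,r4:6
c2: issue ADD r1<-Add2 | r0:7,r1:Add2,r2:3,r3:Add1,r4:6
c3: stall | r0:7,r1:Add2,r2:3,r3:Add1,r4:6
c4: CDB Add1=4; issue SUB r2<-Add1 | r0:7,r1:Add2,r2:Add1,r3:4,r4:6
c5: stall | r0:7,r1:Add2,r2:Add1,r3:4,r4:6
c6: stall | r0:7,r1:Add2,r2:Add1,r3:4,r4:6
c7: CDB Add1=3; issue ADD r1<-Add1 | r0:7,r1:Add1,r2:3,r3:4,r4:6
c8: CDB Add2=11; issue SUB r3<-Add2 | r0:7,r1:Add1,r2:3,r3:Add2,r4:6
c9: issue MUL r1<-Mul1 | r0:7,r1:Mul1,r2:3,r3:Add2,r4:6
c10: CDB Add1=12; issue MUL r0<-Mul2 | r0:Mul2,r1:Mul1,r2:3,r3:Add2,r4:6
c11: CDB Add2=4; issue SUB r3<-Add1 | r0:Mul2,r1:Mul1,r2:3,r3:Add1,r4:6
c12: stall | r0:Mul2,r1:Mul1,r2:3,r3:Add1,r4:6
c13: CDB Mul1=36; issue MUL r0<-Mul1 | r0:Mul1,r1:36,r2:3,r3:Add1,r4:6
c14: issue ADD r3<-Add2 | r0:Mul1,r1:36,r2:3,r3:Add2,r4:6
c15: - | r0:Mul1,r1:36,r2:3,r3:Add2,r4:6
c16: - | r0:Mul1,r1:36,r2:3,r3:Add2,r4:6
c17: CDB Add2=72 | r0:Mul1,r1:36,r2:3,r3:72,r4:6
c18: CDB Mul2=252 | r0:Mul1,r1:36,r2:3,r3:72,r4:6
c19: - | r0:Mul1,r1:36,r2:3,r3:72,r4:6
c20: - | r0:Mul1,r1:36,r2:3,r3:72,r4:6
c21: CDB Add1=249 | r0:Mul1,r1:36,r2:3,r3:72,r4:6
c22: - | r0:Mul1,r1:36,r2:3,r3:72,r4:6
c23: - | r0:Mul1,r1:36,r2:3,r3:72,r4:6
c24: - | r0:Mul1,r1:36,r2:3,r3:72,r4:6
c25: CDB Mul1=747 | r0:747,r1:36,r2:3,r3:72,r4:6

STATUS = VALUE 747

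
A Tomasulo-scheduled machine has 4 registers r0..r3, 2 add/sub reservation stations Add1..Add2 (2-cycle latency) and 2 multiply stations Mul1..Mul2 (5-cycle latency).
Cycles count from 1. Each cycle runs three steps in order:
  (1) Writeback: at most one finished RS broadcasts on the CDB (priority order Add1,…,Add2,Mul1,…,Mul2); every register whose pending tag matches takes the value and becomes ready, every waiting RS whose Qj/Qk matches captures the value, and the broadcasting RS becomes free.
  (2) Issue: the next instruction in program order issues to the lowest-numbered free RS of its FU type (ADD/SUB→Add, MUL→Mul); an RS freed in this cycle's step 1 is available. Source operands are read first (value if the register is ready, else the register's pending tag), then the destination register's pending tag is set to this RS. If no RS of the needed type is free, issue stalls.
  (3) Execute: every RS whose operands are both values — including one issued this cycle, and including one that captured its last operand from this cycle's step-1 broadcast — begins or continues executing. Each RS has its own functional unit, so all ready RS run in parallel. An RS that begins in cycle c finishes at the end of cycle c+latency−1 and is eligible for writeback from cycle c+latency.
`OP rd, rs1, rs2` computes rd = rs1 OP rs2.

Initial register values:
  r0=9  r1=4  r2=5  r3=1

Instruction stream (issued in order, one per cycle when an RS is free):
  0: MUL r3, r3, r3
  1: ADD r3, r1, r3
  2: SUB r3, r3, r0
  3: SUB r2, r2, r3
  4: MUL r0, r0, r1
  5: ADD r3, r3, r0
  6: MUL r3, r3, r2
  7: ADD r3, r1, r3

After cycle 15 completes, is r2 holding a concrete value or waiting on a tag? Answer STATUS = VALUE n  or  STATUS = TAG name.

c1: issue MUL r3<-Mul1 | r0:9,r1:4,r2:5,r3:Mul1
c2: issue ADD r3<-Add1 | r0:9,r1:4,r2:5,r3:Add1
c3: issue SUB r3<-Add2 | r0:9,r1:4,r2:5,r3:Add2
c4: stall | r0:9,r1:4,r2:5,r3:Add2
c5: stall | r0:9,r1:4,r2:5,r3:Add2
c6: CDB Mul1=1; stall | r0:9,r1:4,r2:5,r3:Add2
c7: stall | r0:9,r1:4,r2:5,r3:Add2
c8: CDB Add1=5; issue SUB r2<-Add1 | r0:9,r1:4,r2:Add1,r3:Add2
c9: issue MUL r0<-Mul1 | r0:Mul1,r1:4,r2:Add1,r3:Add2
c10: CDB Add2=-4; issue ADD r3<-Add2 | r0:Mul1,r1:4,r2:Add1,r3:Add2
c11: issue MUL r3<-Mul2 | r0:Mul1,r1:4,r2:Add1,r3:Mul2
c12: CDB Add1=9; issue ADD r3<-Add1 | r0:Mul1,r1:4,r2:9,r3:Add1
c13: - | r0:Mul1,r1:4,r2:9,r3:Add1
c14: CDB Mul1=36 | r0:36,r1:4,r2:9,r3:Add1
c15: - | r0:36,r1:4,r2:9,r3:Add1

STATUS = VALUE 9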